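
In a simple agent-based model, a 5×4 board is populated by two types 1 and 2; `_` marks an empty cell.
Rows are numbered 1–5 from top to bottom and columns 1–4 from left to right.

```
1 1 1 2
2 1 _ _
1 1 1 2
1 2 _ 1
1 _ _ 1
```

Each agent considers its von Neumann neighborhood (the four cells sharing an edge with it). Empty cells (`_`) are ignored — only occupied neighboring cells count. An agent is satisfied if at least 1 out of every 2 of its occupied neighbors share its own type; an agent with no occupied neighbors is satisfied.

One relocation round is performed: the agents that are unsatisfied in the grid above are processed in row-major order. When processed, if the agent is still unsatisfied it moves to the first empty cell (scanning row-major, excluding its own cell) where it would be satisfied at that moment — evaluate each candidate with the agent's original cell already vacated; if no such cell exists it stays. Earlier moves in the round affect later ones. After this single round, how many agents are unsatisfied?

0

Initially unsatisfied (in order): (1,4), (2,1), (3,4), (4,2).
  (1,4) → (2,4).
  (2,1) → (1,4).
  (3,4) → (5,2).
  (4,2) → (5,3).
Resulting grid:
1 1 1 2
_ 1 _ 2
1 1 1 _
1 _ _ 1
1 2 2 1
All satisfied now.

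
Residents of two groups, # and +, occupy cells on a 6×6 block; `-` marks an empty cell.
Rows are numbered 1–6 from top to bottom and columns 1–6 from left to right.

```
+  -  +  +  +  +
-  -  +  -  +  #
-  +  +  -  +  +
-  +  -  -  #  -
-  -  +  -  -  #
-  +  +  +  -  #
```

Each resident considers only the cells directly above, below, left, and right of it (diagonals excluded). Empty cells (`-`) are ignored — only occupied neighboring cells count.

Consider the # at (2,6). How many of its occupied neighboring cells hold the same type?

0

Occupied neighbors of (2,6): (1,6)=+, (3,6)=+, (2,5)=+.
Same type (#): 0 of 3.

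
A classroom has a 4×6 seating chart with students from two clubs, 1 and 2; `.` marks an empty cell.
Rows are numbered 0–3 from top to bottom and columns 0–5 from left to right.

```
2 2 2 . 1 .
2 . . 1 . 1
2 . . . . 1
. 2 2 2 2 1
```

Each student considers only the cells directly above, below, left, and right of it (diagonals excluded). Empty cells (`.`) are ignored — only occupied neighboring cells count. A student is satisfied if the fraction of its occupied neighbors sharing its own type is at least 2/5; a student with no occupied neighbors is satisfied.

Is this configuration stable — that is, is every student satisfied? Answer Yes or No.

Yes

Row 0: (0,0)2 2/2 ok · (0,1)2 2/2 ok · (0,2)2 1/1 ok · (0,4)1 0/0 ok
Row 1: (1,0)2 2/2 ok · (1,3)1 0/0 ok · (1,5)1 1/1 ok
Row 2: (2,0)2 1/1 ok · (2,5)1 2/2 ok
Row 3: (3,1)2 1/1 ok · (3,2)2 2/2 ok · (3,3)2 2/2 ok · (3,4)2 1/2 ok · (3,5)1 1/2 ok
All meet the threshold, so the configuration is stable.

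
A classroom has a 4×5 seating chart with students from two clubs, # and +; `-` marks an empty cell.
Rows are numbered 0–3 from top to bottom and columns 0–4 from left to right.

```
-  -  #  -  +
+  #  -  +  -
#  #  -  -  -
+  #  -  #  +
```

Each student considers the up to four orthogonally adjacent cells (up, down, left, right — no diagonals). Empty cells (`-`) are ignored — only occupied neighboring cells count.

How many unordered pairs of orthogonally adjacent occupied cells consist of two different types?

5

Scan each occupied cell's neighbors to the right and below so each pair is counted once.
From row 1: 2 unlike of 3 pairs (running 2/3).
From row 2: 1 unlike of 3 pairs (running 3/6).
From row 3: 2 unlike of 2 pairs (running 5/8).
Total adjacent occupied pairs: 8; unlike-type pairs: 5.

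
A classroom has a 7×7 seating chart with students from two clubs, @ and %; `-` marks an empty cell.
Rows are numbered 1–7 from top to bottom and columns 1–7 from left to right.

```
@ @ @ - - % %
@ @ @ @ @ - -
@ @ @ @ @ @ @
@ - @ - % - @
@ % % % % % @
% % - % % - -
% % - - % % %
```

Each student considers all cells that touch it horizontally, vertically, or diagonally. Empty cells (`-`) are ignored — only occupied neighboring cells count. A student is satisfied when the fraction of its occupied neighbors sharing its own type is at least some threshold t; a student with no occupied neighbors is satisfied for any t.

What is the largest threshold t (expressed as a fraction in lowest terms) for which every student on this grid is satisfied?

(1,1)@ 3/3
(1,2)@ 5/5
(1,3)@ 4/4
(1,6)% 1/2
(1,7)% 1/1
(2,1)@ 5/5
(2,2)@ 8/8
(2,3)@ 7/7
(2,4)@ 6/6
(2,5)@ 4/5
(3,1)@ 4/4
(3,2)@ 7/7
(3,3)@ 6/6
(3,4)@ 6/7
(3,5)@ 4/5
(3,6)@ 4/5
(3,7)@ 2/2
(4,1)@ 3/4
(4,3)@ 3/6
(4,5)% 3/6
(4,7)@ 3/4
(5,1)@ 1/4
(5,2)% 3/6
(5,3)% 4/5
(5,4)% 5/6
(5,5)% 5/5
(5,6)% 3/5
(5,7)@ 1/2
(6,1)% 4/5
(6,2)% 5/6
(6,4)% 5/5
(6,5)% 6/6
(7,1)% 3/3
(7,2)% 3/3
(7,5)% 3/3
(7,6)% 3/3
(7,7)% 1/1
The smallest same-type fraction is 1/4 at (5,1), which reduces to 1/4. Any threshold above that leaves this student unsatisfied.

1/4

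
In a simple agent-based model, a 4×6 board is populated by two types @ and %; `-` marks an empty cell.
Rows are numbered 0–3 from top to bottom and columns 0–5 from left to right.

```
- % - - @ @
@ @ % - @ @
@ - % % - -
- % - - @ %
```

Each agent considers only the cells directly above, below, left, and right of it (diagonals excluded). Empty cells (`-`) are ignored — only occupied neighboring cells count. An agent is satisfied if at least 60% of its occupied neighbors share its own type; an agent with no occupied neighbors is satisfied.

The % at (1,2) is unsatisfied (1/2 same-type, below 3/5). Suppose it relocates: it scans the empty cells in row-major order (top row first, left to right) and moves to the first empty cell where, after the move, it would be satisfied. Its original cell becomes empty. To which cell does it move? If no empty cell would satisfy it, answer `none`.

Vacating (1,2). Empty cells in order:
  (0,0): 1/2 same-type → still unsatisfied.
  (0,2): 1/1 same-type → satisfied — stop here.

(0,2)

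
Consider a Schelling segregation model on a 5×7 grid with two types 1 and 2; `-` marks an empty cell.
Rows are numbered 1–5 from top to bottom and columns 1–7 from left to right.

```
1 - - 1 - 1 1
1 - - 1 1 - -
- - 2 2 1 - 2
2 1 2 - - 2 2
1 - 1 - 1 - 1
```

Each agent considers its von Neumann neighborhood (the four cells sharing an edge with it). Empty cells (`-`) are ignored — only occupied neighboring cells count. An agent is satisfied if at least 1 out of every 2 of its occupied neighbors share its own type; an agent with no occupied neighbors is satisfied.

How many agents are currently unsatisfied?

7

(1,1)1 1/1 ok
(1,4)1 1/1 ok
(1,6)1 1/1 ok
(1,7)1 1/1 ok
(2,1)1 1/1 ok
(2,4)1 2/3 ok
(2,5)1 2/2 ok
(3,3)2 2/2 ok
(3,4)2 1/3 unhappy
(3,5)1 1/2 ok
(3,7)2 1/1 ok
(4,1)2 0/2 unhappy
(4,2)1 0/2 unhappy
(4,3)2 1/3 unhappy
(4,6)2 1/1 ok
(4,7)2 2/3 ok
(5,1)1 0/1 unhappy
(5,3)1 0/1 unhappy
(5,5)1 0/0 ok
(5,7)1 0/1 unhappy
Unsatisfied: (3,4), (4,1), (4,2), (4,3), (5,1), (5,3), (5,7) — 7 in total.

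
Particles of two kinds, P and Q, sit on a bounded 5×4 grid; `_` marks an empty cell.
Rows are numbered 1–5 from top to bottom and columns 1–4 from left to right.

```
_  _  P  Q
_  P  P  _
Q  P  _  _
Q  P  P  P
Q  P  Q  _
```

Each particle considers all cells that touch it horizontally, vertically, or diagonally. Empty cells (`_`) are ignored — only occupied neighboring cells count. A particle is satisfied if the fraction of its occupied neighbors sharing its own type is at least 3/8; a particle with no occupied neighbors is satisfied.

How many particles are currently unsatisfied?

4

(1,3)P 2/3 satisfied
(1,4)Q 0/2 not
(2,2)P 3/4 satisfied
(2,3)P 3/4 satisfied
(3,1)Q 1/4 not
(3,2)P 4/6 satisfied
(4,1)Q 2/5 satisfied
(4,2)P 3/7 satisfied
(4,3)P 4/5 satisfied
(4,4)P 1/2 satisfied
(5,1)Q 1/3 not
(5,2)P 2/5 satisfied
(5,3)Q 0/4 not
Unsatisfied: (1,4), (3,1), (5,1), (5,3) — 4 in total.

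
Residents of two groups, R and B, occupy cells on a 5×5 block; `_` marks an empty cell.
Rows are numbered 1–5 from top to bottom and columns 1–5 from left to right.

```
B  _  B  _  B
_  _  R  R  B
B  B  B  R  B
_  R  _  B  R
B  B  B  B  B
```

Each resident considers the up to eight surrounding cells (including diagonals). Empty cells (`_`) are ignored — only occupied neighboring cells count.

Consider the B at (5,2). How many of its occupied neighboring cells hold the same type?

2

Occupied neighbors of (5,2): (4,2)=R, (5,1)=B, (5,3)=B.
Same type (B): 2 of 3.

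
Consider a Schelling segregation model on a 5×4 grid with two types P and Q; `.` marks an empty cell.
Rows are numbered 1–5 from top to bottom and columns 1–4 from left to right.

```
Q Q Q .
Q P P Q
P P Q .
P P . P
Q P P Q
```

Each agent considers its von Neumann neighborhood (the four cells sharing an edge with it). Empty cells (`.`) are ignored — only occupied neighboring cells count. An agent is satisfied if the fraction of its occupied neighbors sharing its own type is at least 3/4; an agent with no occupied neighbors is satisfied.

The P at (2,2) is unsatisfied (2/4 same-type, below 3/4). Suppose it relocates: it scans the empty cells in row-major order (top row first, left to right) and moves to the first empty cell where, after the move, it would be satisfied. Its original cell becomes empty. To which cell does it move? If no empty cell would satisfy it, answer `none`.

Vacating (2,2). Empty cells in order:
  (1,4): 0/2 same-type → still unsatisfied.
  (3,4): 1/3 same-type → still unsatisfied.
  (4,3): 3/4 same-type → satisfied — stop here.

(4,3)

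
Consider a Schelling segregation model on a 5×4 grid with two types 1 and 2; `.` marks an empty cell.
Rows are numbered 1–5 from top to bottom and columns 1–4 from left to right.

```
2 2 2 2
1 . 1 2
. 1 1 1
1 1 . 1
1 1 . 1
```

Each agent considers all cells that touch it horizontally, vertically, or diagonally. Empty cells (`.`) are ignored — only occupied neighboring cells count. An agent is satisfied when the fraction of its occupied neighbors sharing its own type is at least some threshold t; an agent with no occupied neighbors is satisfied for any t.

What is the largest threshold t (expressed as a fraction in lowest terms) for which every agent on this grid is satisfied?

1/3

(1,1)2 1/2
(1,2)2 2/4
(1,3)2 3/4
(1,4)2 2/3
(2,1)1 1/3
(2,3)1 3/7
(2,4)2 2/5
(3,2)1 5/5
(3,3)1 5/6
(3,4)1 3/4
(4,1)1 4/4
(4,2)1 5/5
(4,4)1 3/3
(5,1)1 3/3
(5,2)1 3/3
(5,4)1 1/1
The smallest same-type fraction is 1/3 at (2,1), which reduces to 1/3. Any threshold above that leaves this agent unsatisfied.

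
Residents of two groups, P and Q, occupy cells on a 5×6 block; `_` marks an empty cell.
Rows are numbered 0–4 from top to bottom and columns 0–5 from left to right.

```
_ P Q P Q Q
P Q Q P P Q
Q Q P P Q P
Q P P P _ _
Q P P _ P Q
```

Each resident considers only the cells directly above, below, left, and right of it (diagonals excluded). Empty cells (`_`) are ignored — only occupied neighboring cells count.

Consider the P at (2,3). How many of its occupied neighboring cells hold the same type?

Occupied neighbors of (2,3): (1,3)=P, (3,3)=P, (2,2)=P, (2,4)=Q.
Same type (P): 3 of 4.

3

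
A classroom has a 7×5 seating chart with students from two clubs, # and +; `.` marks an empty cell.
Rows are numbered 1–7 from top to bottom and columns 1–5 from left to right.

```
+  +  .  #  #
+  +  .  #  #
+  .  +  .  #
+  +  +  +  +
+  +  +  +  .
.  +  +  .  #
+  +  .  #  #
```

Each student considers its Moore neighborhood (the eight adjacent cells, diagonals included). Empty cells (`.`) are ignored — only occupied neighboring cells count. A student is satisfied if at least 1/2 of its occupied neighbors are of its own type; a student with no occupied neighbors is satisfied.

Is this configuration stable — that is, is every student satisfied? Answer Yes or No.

Row 1: (1,1)+ 3/3 ok · (1,2)+ 3/3 ok · (1,4)# 3/3 ok · (1,5)# 3/3 ok
Row 2: (2,1)+ 4/4 ok · (2,2)+ 5/5 ok · (2,4)# 4/5 ok · (2,5)# 4/4 ok
Row 3: (3,1)+ 4/4 ok · (3,3)+ 4/5 ok · (3,5)# 2/4 ok
Row 4: (4,1)+ 4/4 ok · (4,2)+ 7/7 ok · (4,3)+ 6/6 ok · (4,4)+ 5/6 ok · (4,5)+ 2/3 ok
Row 5: (5,1)+ 4/4 ok · (5,2)+ 7/7 ok · (5,3)+ 7/7 ok · (5,4)+ 5/6 ok
Row 6: (6,2)+ 6/6 ok · (6,3)+ 5/6 ok · (6,5)# 2/3 ok
Row 7: (7,1)+ 2/2 ok · (7,2)+ 3/3 ok · (7,4)# 2/3 ok · (7,5)# 2/2 ok
All meet the threshold, so the configuration is stable.

Yes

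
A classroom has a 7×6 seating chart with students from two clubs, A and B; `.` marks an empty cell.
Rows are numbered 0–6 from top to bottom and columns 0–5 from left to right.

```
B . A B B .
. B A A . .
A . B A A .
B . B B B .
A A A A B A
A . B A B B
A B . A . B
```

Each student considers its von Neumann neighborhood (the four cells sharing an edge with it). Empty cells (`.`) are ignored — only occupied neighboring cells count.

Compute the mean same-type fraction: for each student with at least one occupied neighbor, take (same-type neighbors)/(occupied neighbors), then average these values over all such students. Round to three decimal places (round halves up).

0.506

Row 0: (0,0)B — no occupied neighbors · (0,2)A 1/2 · (0,3)B 1/3 · (0,4)B 1/1
Row 1: (1,1)B 0/1 · (1,2)A 2/4 · (1,3)A 2/3
Row 2: (2,0)A 0/1 · (2,2)B 1/3 · (2,3)A 2/4 · (2,4)A 1/2
Row 3: (3,0)B 0/2 · (3,2)B 2/3 · (3,3)B 2/4 · (3,4)B 2/3
Row 4: (4,0)A 2/3 · (4,1)A 2/2 · (4,2)A 2/4 · (4,3)A 2/4 · (4,4)B 2/4 · (4,5)A 0/2
Row 5: (5,0)A 2/2 · (5,2)B 0/2 · (5,3)A 2/4 · (5,4)B 2/3 · (5,5)B 2/3
Row 6: (6,0)A 1/2 · (6,1)B 0/1 · (6,3)A 1/1 · (6,5)B 1/1
Sum over 29 students: 1/2 + 1/3 + 1/1 + 0/1 + 2/4 + 2/3 + 0/1 + 1/3 + 2/4 + 1/2 + 0/2 + 2/3 + 2/4 + 2/3 + 2/3 + 2/2 + 2/4 + 2/4 + 2/4 + 0/2 + 2/2 + 0/2 + 2/4 + 2/3 + 2/3 + 1/2 + 0/1 + 1/1 + 1/1 = 44/3; mean = 44/3 ÷ 29 = 44/87 = 0.505747… → 0.506.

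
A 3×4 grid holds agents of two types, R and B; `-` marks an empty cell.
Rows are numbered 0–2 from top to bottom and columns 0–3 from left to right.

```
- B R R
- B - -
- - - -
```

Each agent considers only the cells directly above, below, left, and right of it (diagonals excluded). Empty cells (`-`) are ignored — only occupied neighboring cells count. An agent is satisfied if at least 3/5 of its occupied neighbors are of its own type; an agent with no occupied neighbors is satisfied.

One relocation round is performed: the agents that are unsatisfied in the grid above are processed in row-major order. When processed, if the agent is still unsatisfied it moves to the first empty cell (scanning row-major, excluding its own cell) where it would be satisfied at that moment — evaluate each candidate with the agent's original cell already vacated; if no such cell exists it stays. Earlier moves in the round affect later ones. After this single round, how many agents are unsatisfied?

0

Initially unsatisfied (in order): (0,1), (0,2).
  (0,1) → (0,0).
  (0,2): now satisfied by earlier moves; stays.
Resulting grid:
B - R R
- B - -
- - - -
All satisfied now.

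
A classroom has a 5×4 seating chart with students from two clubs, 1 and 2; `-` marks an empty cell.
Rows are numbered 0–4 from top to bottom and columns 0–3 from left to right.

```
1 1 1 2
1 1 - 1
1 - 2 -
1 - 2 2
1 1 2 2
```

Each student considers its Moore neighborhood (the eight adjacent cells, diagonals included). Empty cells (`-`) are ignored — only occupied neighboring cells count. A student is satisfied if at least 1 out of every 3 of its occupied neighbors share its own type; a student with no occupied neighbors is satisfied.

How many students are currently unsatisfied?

(0,0)1 3/3 ✓
(0,1)1 4/4 ✓
(0,2)1 3/4 ✓
(0,3)2 0/2 ✗
(1,0)1 4/4 ✓
(1,1)1 5/6 ✓
(1,3)1 1/3 ✓
(2,0)1 3/3 ✓
(2,2)2 2/4 ✓
(3,0)1 3/3 ✓
(3,2)2 4/5 ✓
(3,3)2 4/4 ✓
(4,0)1 2/2 ✓
(4,1)1 2/4 ✓
(4,2)2 3/4 ✓
(4,3)2 3/3 ✓
Unsatisfied: (0,3) — 1 in total.

1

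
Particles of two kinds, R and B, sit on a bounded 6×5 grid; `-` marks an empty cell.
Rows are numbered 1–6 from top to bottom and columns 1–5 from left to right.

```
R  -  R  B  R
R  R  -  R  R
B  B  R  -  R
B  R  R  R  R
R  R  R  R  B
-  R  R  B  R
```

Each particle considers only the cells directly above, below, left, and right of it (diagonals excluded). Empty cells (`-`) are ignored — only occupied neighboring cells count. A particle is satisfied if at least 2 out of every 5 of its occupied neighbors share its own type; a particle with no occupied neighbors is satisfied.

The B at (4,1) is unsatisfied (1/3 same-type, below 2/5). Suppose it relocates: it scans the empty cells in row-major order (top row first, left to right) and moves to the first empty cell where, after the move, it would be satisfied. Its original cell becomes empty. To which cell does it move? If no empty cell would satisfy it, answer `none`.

Vacating (4,1). Empty cells in order:
  (1,2): 0/3 same-type → still unsatisfied.
  (2,3): 0/4 same-type → still unsatisfied.
  (3,4): 0/4 same-type → still unsatisfied.
  (6,1): 0/2 same-type → still unsatisfied.

none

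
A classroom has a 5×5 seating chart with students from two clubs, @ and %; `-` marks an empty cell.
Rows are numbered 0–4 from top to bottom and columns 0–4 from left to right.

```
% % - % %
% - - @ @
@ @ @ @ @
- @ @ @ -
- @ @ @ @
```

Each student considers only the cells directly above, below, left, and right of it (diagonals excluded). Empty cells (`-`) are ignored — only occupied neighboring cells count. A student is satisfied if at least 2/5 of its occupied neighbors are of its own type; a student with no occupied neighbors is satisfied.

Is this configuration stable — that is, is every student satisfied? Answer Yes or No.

Yes

(0,0)% 2/2 satisfied
(0,1)% 1/1 satisfied
(0,3)% 1/2 satisfied
(0,4)% 1/2 satisfied
(1,0)% 1/2 satisfied
(1,3)@ 2/3 satisfied
(1,4)@ 2/3 satisfied
(2,0)@ 1/2 satisfied
(2,1)@ 3/3 satisfied
(2,2)@ 3/3 satisfied
(2,3)@ 4/4 satisfied
(2,4)@ 2/2 satisfied
(3,1)@ 3/3 satisfied
(3,2)@ 4/4 satisfied
(3,3)@ 3/3 satisfied
(4,1)@ 2/2 satisfied
(4,2)@ 3/3 satisfied
(4,3)@ 3/3 satisfied
(4,4)@ 1/1 satisfied
All meet the threshold, so the configuration is stable.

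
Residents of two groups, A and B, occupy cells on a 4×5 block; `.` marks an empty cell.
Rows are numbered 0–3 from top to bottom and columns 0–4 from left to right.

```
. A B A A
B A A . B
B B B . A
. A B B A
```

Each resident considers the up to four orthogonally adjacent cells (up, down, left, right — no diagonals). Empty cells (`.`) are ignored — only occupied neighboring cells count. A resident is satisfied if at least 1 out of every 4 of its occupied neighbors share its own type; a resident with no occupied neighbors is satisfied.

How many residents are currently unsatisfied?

Row 0: (0,1)A 1/2 ✓ · (0,2)B 0/3 ✗ · (0,3)A 1/2 ✓ · (0,4)A 1/2 ✓
Row 1: (1,0)B 1/2 ✓ · (1,1)A 2/4 ✓ · (1,2)A 1/3 ✓ · (1,4)B 0/2 ✗
Row 2: (2,0)B 2/2 ✓ · (2,1)B 2/4 ✓ · (2,2)B 2/3 ✓ · (2,4)A 1/2 ✓
Row 3: (3,1)A 0/2 ✗ · (3,2)B 2/3 ✓ · (3,3)B 1/2 ✓ · (3,4)A 1/2 ✓
Unsatisfied: (0,2), (1,4), (3,1) — 3 in total.

3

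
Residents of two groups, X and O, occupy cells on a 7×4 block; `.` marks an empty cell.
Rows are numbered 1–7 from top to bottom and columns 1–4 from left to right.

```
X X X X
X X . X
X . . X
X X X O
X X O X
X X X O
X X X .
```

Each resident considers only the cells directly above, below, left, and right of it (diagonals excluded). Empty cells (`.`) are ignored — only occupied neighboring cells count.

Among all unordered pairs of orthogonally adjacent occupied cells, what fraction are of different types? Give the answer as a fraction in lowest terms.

3/11

Scan each occupied cell's neighbors to the right and below so each pair is counted once.
Row 1: X(1,1)–X(1,2)= X(1,1)–X(2,1)= X(1,2)–X(1,3)= X(1,2)–X(2,2)= X(1,3)–X(1,4)= X(1,4)–X(2,4)=  → 0/6 unlike.
Row 2: X(2,1)–X(2,2)= X(2,1)–X(3,1)= X(2,4)–X(3,4)=  → 0/3 unlike.
Row 3: X(3,1)–X(4,1)= X(3,4)–O(4,4)≠  → 1/2 unlike.
Row 4: X(4,1)–X(4,2)= X(4,1)–X(5,1)= X(4,2)–X(4,3)= X(4,2)–X(5,2)= X(4,3)–O(4,4)≠ X(4,3)–O(5,3)≠ O(4,4)–X(5,4)≠  → 3/7 unlike.
Row 5: X(5,1)–X(5,2)= X(5,1)–X(6,1)= X(5,2)–O(5,3)≠ X(5,2)–X(6,2)= O(5,3)–X(5,4)≠ O(5,3)–X(6,3)≠ X(5,4)–O(6,4)≠  → 4/7 unlike.
Row 6: X(6,1)–X(6,2)= X(6,1)–X(7,1)= X(6,2)–X(6,3)= X(6,2)–X(7,2)= X(6,3)–O(6,4)≠ X(6,3)–X(7,3)=  → 1/6 unlike.
Row 7: X(7,1)–X(7,2)= X(7,2)–X(7,3)=  → 0/2 unlike.
Total adjacent occupied pairs: 33; unlike-type pairs: 9.
9/33 reduces to 3/11.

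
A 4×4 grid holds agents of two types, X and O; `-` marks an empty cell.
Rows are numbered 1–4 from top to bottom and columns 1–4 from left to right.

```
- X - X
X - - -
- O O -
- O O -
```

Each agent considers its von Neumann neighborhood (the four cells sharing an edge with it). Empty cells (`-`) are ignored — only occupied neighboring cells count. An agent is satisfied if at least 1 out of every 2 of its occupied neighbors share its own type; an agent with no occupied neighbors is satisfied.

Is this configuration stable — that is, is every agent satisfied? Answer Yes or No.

Yes

Row 1: (1,2)X 0/0 satisfied · (1,4)X 0/0 satisfied
Row 2: (2,1)X 0/0 satisfied
Row 3: (3,2)O 2/2 satisfied · (3,3)O 2/2 satisfied
Row 4: (4,2)O 2/2 satisfied · (4,3)O 2/2 satisfied
All meet the threshold, so the configuration is stable.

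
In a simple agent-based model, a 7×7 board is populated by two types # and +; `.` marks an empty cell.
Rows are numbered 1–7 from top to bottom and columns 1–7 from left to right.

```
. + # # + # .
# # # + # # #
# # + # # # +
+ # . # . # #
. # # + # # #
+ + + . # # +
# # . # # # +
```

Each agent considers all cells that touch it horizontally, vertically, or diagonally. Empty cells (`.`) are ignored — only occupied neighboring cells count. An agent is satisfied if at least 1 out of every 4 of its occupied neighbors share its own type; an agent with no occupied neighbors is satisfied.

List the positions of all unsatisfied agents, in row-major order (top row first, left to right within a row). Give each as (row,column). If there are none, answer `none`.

Row 1: (1,2)+ 0/4 not · (1,3)# 3/5 satisfied · (1,4)# 3/5 satisfied · (1,5)+ 1/5 not · (1,6)# 3/4 satisfied
Row 2: (2,1)# 3/4 satisfied · (2,2)# 5/7 satisfied · (2,3)# 5/8 satisfied · (2,4)+ 2/8 satisfied · (2,5)# 6/8 satisfied · (2,6)# 5/7 satisfied · (2,7)# 3/4 satisfied
Row 3: (3,1)# 4/5 satisfied · (3,2)# 5/7 satisfied · (3,3)+ 1/7 not · (3,4)# 4/6 satisfied · (3,5)# 6/7 satisfied · (3,6)# 6/7 satisfied · (3,7)+ 0/5 not
Row 4: (4,1)+ 0/4 not · (4,2)# 4/6 satisfied · (4,4)# 4/6 satisfied · (4,6)# 6/7 satisfied · (4,7)# 4/5 satisfied
Row 5: (5,2)# 2/6 satisfied · (5,3)# 3/6 satisfied · (5,4)+ 1/5 not · (5,5)# 5/6 satisfied · (5,6)# 6/7 satisfied · (5,7)# 4/5 satisfied
Row 6: (6,1)+ 1/4 satisfied · (6,2)+ 2/6 satisfied · (6,3)+ 2/6 satisfied · (6,5)# 6/7 satisfied · (6,6)# 6/8 satisfied · (6,7)+ 1/5 not
Row 7: (7,1)# 1/3 satisfied · (7,2)# 1/4 satisfied · (7,4)# 2/3 satisfied · (7,5)# 4/4 satisfied · (7,6)# 3/5 satisfied · (7,7)+ 1/3 satisfied

(1,2), (1,5), (3,3), (3,7), (4,1), (5,4), (6,7)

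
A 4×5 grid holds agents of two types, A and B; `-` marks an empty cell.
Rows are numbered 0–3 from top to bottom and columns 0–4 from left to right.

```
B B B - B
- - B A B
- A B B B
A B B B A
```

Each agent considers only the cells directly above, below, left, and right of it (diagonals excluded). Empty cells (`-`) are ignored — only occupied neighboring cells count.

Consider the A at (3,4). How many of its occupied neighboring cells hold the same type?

0

Occupied neighbors of (3,4): (2,4)=B, (3,3)=B.
Same type (A): 0 of 2.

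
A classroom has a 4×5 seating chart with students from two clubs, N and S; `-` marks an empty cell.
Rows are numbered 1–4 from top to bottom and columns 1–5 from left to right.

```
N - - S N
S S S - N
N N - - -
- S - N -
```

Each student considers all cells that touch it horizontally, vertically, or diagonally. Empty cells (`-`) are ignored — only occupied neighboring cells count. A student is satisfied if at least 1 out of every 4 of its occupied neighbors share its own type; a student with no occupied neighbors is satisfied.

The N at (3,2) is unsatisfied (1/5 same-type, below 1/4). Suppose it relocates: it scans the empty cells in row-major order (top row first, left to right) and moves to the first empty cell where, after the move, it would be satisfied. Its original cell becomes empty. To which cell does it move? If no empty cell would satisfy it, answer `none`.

(1,2)

Vacating (3,2). Empty cells in order:
  (1,2): 1/4 same-type → satisfied — stop here.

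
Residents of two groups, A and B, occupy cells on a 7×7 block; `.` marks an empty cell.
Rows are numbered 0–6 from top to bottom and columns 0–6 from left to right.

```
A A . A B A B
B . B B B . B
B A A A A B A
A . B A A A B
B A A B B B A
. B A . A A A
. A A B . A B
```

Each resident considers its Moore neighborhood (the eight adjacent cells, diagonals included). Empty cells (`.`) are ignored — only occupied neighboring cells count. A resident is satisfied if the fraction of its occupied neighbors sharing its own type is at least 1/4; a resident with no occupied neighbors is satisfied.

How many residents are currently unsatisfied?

(0,0)A 1/2 ok
(0,1)A 1/3 ok
(0,3)A 0/4 unhappy
(0,4)B 2/4 ok
(0,5)A 0/4 unhappy
(0,6)B 1/2 ok
(1,0)B 1/4 ok
(1,2)B 1/6 unhappy
(1,3)B 3/7 ok
(1,4)B 3/7 ok
(1,6)B 2/4 ok
(2,0)B 1/3 ok
(2,1)A 2/6 ok
(2,2)A 3/6 ok
(2,3)A 4/8 ok
(2,4)A 4/7 ok
(2,5)B 3/7 ok
(2,6)A 1/4 ok
(3,0)A 2/4 ok
(3,2)B 1/7 unhappy
(3,3)A 5/8 ok
(3,4)A 4/8 ok
(3,5)A 4/8 ok
(3,6)B 2/5 ok
(4,0)B 1/3 ok
(4,1)A 3/6 ok
(4,2)A 3/6 ok
(4,3)B 2/7 ok
(4,4)B 2/7 ok
(4,5)B 2/8 ok
(4,6)A 3/5 ok
(5,1)B 1/6 unhappy
(5,2)A 4/7 ok
(5,4)A 2/6 ok
(5,5)A 4/7 ok
(5,6)A 3/5 ok
(6,1)A 2/3 ok
(6,2)A 2/4 ok
(6,3)B 0/3 unhappy
(6,5)A 3/4 ok
(6,6)B 0/3 unhappy
Unsatisfied: (0,3), (0,5), (1,2), (3,2), (5,1), (6,3), (6,6) — 7 in total.

7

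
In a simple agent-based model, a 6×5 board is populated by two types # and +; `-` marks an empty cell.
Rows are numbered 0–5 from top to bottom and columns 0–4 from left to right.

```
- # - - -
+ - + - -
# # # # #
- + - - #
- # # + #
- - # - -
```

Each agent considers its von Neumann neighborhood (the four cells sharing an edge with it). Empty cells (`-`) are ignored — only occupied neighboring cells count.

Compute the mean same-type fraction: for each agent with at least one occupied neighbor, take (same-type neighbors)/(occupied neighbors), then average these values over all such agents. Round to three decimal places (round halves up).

0.536

(0,1)# — no occupied neighbors
(1,0)+ 0/1
(1,2)+ 0/1
(2,0)# 1/2
(2,1)# 2/3
(2,2)# 2/3
(2,3)# 2/2
(2,4)# 2/2
(3,1)+ 0/2
(3,4)# 2/2
(4,1)# 1/2
(4,2)# 2/3
(4,3)+ 0/2
(4,4)# 1/2
(5,2)# 1/1
Sum over 14 agents: 0/1 + 0/1 + 1/2 + 2/3 + 2/3 + 2/2 + 2/2 + 0/2 + 2/2 + 1/2 + 2/3 + 0/2 + 1/2 + 1/1 = 15/2; mean = 15/2 ÷ 14 = 15/28 = 0.535714… → 0.536.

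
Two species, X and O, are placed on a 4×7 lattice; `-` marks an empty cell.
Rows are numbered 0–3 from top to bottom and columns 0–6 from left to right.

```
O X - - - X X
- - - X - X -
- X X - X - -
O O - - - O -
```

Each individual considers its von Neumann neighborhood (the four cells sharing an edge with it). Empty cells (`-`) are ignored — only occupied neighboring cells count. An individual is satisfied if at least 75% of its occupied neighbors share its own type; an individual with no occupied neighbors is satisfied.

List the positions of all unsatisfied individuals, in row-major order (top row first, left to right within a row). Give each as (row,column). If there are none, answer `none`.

(0,0), (0,1), (2,1), (3,1)

(0,0)O 0/1 ✗
(0,1)X 0/1 ✗
(0,5)X 2/2 ✓
(0,6)X 1/1 ✓
(1,3)X 0/0 ✓
(1,5)X 1/1 ✓
(2,1)X 1/2 ✗
(2,2)X 1/1 ✓
(2,4)X 0/0 ✓
(3,0)O 1/1 ✓
(3,1)O 1/2 ✗
(3,5)O 0/0 ✓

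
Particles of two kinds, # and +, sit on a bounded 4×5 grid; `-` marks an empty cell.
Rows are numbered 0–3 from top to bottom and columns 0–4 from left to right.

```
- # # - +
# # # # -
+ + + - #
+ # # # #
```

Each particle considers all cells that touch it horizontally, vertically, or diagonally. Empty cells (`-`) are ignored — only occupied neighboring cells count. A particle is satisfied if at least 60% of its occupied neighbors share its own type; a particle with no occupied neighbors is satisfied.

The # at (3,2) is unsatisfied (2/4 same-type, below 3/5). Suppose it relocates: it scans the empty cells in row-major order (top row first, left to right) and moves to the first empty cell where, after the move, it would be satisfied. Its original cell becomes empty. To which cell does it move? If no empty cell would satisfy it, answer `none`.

(0,0)

Vacating (3,2). Empty cells in order:
  (0,0): 3/3 same-type → satisfied — stop here.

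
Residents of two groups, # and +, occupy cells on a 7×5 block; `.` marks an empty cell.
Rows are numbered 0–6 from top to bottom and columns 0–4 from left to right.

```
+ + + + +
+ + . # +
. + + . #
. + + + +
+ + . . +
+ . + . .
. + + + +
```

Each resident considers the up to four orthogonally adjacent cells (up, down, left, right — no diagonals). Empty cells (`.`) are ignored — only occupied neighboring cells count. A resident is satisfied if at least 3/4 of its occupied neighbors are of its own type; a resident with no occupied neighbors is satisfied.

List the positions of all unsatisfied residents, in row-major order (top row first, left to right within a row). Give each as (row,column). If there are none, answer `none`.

(0,3), (1,3), (1,4), (2,4), (3,4)

(0,0)+ 2/2 ✓
(0,1)+ 3/3 ✓
(0,2)+ 2/2 ✓
(0,3)+ 2/3 ✗
(0,4)+ 2/2 ✓
(1,0)+ 2/2 ✓
(1,1)+ 3/3 ✓
(1,3)# 0/2 ✗
(1,4)+ 1/3 ✗
(2,1)+ 3/3 ✓
(2,2)+ 2/2 ✓
(2,4)# 0/2 ✗
(3,1)+ 3/3 ✓
(3,2)+ 3/3 ✓
(3,3)+ 2/2 ✓
(3,4)+ 2/3 ✗
(4,0)+ 2/2 ✓
(4,1)+ 2/2 ✓
(4,4)+ 1/1 ✓
(5,0)+ 1/1 ✓
(5,2)+ 1/1 ✓
(6,1)+ 1/1 ✓
(6,2)+ 3/3 ✓
(6,3)+ 2/2 ✓
(6,4)+ 1/1 ✓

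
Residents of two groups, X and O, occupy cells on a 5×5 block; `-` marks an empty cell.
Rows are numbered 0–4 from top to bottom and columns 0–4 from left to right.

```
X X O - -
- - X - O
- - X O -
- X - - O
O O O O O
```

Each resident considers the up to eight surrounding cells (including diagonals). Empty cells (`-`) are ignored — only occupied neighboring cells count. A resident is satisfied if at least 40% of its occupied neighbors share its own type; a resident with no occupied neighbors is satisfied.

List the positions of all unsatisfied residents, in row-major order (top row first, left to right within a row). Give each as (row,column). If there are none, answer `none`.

(0,2), (3,1)

(0,0)X 1/1 ✓
(0,1)X 2/3 ✓
(0,2)O 0/2 ✗
(1,2)X 2/4 ✓
(1,4)O 1/1 ✓
(2,2)X 2/3 ✓
(2,3)O 2/4 ✓
(3,1)X 1/4 ✗
(3,4)O 3/3 ✓
(4,0)O 1/2 ✓
(4,1)O 2/3 ✓
(4,2)O 2/3 ✓
(4,3)O 3/3 ✓
(4,4)O 2/2 ✓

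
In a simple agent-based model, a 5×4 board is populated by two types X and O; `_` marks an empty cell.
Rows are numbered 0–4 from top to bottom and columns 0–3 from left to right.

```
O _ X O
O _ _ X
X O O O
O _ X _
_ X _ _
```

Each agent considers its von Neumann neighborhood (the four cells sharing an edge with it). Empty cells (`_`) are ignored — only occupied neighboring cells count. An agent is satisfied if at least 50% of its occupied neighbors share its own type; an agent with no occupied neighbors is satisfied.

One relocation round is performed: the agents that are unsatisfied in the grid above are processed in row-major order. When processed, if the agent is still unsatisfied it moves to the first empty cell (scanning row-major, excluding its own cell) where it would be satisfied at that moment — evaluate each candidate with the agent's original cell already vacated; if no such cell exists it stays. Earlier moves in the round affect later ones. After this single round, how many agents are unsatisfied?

0

Initially unsatisfied (in order): (0,2), (0,3), (1,3), (2,0), (3,0), (3,2).
  (0,2) → (1,2).
  (0,3) → (0,1).
  (1,3): now satisfied by earlier moves; stays.
  (2,0) → (0,2).
  (3,0): now satisfied by earlier moves; stays.
  (3,2) → (0,3).
Resulting grid:
O O X X
O _ X X
_ O O O
O _ _ _
_ X _ _
All satisfied now.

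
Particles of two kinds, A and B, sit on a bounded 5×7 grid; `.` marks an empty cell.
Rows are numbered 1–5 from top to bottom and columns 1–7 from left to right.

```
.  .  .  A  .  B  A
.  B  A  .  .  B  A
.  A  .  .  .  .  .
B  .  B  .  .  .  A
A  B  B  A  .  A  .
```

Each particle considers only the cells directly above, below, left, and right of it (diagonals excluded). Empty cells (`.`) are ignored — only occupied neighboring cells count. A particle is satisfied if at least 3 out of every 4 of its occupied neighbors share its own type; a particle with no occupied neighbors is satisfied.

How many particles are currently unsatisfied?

(1,4)A 0/0 satisfied
(1,6)B 1/2 not
(1,7)A 1/2 not
(2,2)B 0/2 not
(2,3)A 0/1 not
(2,6)B 1/2 not
(2,7)A 1/2 not
(3,2)A 0/1 not
(4,1)B 0/1 not
(4,3)B 1/1 satisfied
(4,7)A 0/0 satisfied
(5,1)A 0/2 not
(5,2)B 1/2 not
(5,3)B 2/3 not
(5,4)A 0/1 not
(5,6)A 0/0 satisfied
Unsatisfied: (1,6), (1,7), (2,2), (2,3), (2,6), (2,7), (3,2), (4,1), (5,1), (5,2), (5,3), (5,4) — 12 in total.

12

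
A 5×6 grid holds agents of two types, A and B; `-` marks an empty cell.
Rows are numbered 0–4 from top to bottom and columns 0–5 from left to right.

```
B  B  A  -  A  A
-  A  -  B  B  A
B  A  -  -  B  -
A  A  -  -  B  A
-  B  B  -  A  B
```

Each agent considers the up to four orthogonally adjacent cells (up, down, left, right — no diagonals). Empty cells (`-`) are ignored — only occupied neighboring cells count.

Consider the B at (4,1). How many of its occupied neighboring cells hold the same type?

1

Occupied neighbors of (4,1): (3,1)=A, (4,2)=B.
Same type (B): 1 of 2.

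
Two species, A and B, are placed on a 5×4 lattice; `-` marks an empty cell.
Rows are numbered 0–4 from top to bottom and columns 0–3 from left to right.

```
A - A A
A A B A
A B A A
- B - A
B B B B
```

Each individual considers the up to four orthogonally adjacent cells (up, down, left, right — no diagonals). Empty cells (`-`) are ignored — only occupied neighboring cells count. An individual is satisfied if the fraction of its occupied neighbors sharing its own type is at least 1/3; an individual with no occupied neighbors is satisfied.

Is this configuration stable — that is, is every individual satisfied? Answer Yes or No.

Row 0: (0,0)A 1/1 ✓ · (0,2)A 1/2 ✓ · (0,3)A 2/2 ✓
Row 1: (1,0)A 3/3 ✓ · (1,1)A 1/3 ✓ · (1,2)B 0/4 ✗ · (1,3)A 2/3 ✓
Row 2: (2,0)A 1/2 ✓ · (2,1)B 1/4 ✗ · (2,2)A 1/3 ✓ · (2,3)A 3/3 ✓
Row 3: (3,1)B 2/2 ✓ · (3,3)A 1/2 ✓
Row 4: (4,0)B 1/1 ✓ · (4,1)B 3/3 ✓ · (4,2)B 2/2 ✓ · (4,3)B 1/2 ✓
For instance (1,2) has only 0/4 same-type neighbors, below 1/3.

No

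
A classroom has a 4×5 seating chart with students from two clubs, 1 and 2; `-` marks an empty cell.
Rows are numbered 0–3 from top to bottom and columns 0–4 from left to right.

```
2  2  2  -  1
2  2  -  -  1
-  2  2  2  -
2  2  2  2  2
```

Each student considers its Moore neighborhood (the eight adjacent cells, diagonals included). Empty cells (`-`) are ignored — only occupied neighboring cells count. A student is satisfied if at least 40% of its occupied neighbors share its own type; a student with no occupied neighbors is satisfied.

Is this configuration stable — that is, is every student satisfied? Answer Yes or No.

Row 0: (0,0)2 3/3 ✓ · (0,1)2 4/4 ✓ · (0,2)2 2/2 ✓ · (0,4)1 1/1 ✓
Row 1: (1,0)2 4/4 ✓ · (1,1)2 6/6 ✓ · (1,4)1 1/2 ✓
Row 2: (2,1)2 6/6 ✓ · (2,2)2 6/6 ✓ · (2,3)2 4/5 ✓
Row 3: (3,0)2 2/2 ✓ · (3,1)2 4/4 ✓ · (3,2)2 5/5 ✓ · (3,3)2 4/4 ✓ · (3,4)2 2/2 ✓
All meet the threshold, so the configuration is stable.

Yes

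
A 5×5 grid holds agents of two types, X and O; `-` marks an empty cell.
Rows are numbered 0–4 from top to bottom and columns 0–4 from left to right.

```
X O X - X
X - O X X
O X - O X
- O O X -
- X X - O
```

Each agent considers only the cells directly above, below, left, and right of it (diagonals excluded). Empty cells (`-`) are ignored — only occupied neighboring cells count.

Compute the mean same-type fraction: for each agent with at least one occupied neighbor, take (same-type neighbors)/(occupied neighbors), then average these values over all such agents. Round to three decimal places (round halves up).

Row 0: (0,0)X 1/2 · (0,1)O 0/2 · (0,2)X 0/2 · (0,4)X 1/1
Row 1: (1,0)X 1/2 · (1,2)O 0/2 · (1,3)X 1/3 · (1,4)X 3/3
Row 2: (2,0)O 0/2 · (2,1)X 0/2 · (2,3)O 0/3 · (2,4)X 1/2
Row 3: (3,1)O 1/3 · (3,2)O 1/3 · (3,3)X 0/2
Row 4: (4,1)X 1/2 · (4,2)X 1/2 · (4,4)O — no occupied neighbors
Sum over 17 agents: 1/2 + 0/2 + 0/2 + 1/1 + 1/2 + 0/2 + 1/3 + 3/3 + 0/2 + 0/2 + 0/3 + 1/2 + 1/3 + 1/3 + 0/2 + 1/2 + 1/2 = 11/2; mean = 11/2 ÷ 17 = 11/34 = 0.323529… → 0.324.

0.324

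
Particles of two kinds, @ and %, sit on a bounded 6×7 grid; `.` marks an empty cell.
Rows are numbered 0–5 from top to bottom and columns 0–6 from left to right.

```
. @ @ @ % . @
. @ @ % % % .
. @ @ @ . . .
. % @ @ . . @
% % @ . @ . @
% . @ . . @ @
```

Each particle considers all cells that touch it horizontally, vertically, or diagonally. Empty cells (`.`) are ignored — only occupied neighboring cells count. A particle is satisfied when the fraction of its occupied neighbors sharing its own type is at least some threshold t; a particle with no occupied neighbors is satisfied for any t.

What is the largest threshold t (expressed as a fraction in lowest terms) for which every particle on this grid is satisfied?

Row 0: (0,1)@ 3/3 · (0,2)@ 4/5 · (0,3)@ 2/5 · (0,4)% 3/4 · (0,6)@ 0/1
Row 1: (1,1)@ 5/5 · (1,2)@ 7/8 · (1,3)% 2/7 · (1,4)% 3/5 · (1,5)% 2/3
Row 2: (2,1)@ 4/5 · (2,2)@ 6/8 · (2,3)@ 4/6
Row 3: (3,1)% 2/6 · (3,2)@ 5/7 · (3,3)@ 5/5 · (3,6)@ 1/1
Row 4: (4,0)% 3/3 · (4,1)% 3/6 · (4,2)@ 3/5 · (4,4)@ 2/2 · (4,6)@ 3/3
Row 5: (5,0)% 2/2 · (5,2)@ 1/2 · (5,5)@ 3/3 · (5,6)@ 2/2
The smallest same-type fraction is 0/1 at (0,6), which reduces to 0/1. Any threshold above that leaves this particle unsatisfied.

0/1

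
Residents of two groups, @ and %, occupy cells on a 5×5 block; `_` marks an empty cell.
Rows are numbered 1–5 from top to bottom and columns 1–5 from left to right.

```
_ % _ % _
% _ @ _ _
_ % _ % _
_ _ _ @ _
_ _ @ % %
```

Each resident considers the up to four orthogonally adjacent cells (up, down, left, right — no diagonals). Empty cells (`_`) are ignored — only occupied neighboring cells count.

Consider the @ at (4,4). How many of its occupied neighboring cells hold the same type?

Occupied neighbors of (4,4): (3,4)=%, (5,4)=%.
Same type (@): 0 of 2.

0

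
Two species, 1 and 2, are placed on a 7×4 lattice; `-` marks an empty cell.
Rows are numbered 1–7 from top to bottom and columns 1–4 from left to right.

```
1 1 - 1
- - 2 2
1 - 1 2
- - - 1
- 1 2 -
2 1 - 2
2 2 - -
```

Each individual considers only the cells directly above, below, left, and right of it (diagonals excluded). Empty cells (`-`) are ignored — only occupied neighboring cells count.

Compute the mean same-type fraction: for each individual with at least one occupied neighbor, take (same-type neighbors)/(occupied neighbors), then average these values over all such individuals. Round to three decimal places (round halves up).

0.452

Row 1: (1,1)1 1/1 · (1,2)1 1/1 · (1,4)1 0/1
Row 2: (2,3)2 1/2 · (2,4)2 2/3
Row 3: (3,1)1 — no occupied neighbors · (3,3)1 0/2 · (3,4)2 1/3
Row 4: (4,4)1 0/1
Row 5: (5,2)1 1/2 · (5,3)2 0/1
Row 6: (6,1)2 1/2 · (6,2)1 1/3 · (6,4)2 — no occupied neighbors
Row 7: (7,1)2 2/2 · (7,2)2 1/2
Sum over 14 individuals: 1/1 + 1/1 + 0/1 + 1/2 + 2/3 + 0/2 + 1/3 + 0/1 + 1/2 + 0/1 + 1/2 + 1/3 + 2/2 + 1/2 = 19/3; mean = 19/3 ÷ 14 = 19/42 = 0.452380… → 0.452.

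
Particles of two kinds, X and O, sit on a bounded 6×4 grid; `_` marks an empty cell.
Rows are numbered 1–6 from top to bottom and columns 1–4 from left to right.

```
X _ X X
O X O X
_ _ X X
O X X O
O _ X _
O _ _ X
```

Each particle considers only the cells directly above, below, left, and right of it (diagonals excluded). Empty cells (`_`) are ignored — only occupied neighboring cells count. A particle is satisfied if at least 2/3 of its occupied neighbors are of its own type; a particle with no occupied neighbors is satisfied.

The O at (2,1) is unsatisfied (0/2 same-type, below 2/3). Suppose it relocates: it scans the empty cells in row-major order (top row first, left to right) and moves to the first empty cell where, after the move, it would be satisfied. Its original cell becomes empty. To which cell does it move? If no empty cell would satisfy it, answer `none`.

Vacating (2,1). Empty cells in order:
  (1,2): 0/3 same-type → still unsatisfied.
  (3,1): 1/1 same-type → satisfied — stop here.

(3,1)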